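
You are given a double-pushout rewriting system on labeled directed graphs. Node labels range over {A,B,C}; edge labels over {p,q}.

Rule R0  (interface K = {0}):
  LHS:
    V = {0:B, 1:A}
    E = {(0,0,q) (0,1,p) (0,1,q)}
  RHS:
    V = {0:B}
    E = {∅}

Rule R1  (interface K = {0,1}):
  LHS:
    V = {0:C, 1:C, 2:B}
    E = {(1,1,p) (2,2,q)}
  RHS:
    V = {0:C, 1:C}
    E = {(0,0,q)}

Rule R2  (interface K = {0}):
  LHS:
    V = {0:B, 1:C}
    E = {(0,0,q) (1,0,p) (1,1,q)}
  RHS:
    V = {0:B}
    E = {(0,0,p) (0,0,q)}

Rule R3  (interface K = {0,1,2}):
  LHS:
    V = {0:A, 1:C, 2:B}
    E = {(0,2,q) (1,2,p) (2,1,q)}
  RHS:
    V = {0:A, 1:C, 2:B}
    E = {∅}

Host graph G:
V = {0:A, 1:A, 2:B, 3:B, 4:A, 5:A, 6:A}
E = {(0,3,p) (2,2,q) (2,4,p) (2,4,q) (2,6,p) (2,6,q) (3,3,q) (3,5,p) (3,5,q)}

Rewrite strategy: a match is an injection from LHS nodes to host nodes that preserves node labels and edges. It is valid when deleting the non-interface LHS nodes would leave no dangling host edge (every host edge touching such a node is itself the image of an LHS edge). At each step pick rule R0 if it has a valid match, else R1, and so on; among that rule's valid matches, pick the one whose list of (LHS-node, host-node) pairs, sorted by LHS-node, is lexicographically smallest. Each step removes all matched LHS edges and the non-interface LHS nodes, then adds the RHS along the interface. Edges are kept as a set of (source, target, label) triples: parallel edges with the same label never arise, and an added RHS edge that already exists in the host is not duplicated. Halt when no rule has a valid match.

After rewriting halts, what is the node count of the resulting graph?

start.  V:7 E:9  edges: 0-p->3 2-q->2 2-p->4 2-q->4 2-p->6 2-q->6 3-q->3 3-p->5 3-q->5
1. fire R0 via {0↦2, 1↦4}  →  V:6 E:6  edges: 0-p->3 2-p->6 2-q->6 3-q->3 3-p->5 3-q->5
2. fire R0 via {0↦3, 1↦5}  →  V:5 E:3  edges: 0-p->3 2-p->6 2-q->6
final graph: no rule applies after step 2
NF nodes: {0:A, 1:A, 2:B, 3:B, 6:A}

Answer: 5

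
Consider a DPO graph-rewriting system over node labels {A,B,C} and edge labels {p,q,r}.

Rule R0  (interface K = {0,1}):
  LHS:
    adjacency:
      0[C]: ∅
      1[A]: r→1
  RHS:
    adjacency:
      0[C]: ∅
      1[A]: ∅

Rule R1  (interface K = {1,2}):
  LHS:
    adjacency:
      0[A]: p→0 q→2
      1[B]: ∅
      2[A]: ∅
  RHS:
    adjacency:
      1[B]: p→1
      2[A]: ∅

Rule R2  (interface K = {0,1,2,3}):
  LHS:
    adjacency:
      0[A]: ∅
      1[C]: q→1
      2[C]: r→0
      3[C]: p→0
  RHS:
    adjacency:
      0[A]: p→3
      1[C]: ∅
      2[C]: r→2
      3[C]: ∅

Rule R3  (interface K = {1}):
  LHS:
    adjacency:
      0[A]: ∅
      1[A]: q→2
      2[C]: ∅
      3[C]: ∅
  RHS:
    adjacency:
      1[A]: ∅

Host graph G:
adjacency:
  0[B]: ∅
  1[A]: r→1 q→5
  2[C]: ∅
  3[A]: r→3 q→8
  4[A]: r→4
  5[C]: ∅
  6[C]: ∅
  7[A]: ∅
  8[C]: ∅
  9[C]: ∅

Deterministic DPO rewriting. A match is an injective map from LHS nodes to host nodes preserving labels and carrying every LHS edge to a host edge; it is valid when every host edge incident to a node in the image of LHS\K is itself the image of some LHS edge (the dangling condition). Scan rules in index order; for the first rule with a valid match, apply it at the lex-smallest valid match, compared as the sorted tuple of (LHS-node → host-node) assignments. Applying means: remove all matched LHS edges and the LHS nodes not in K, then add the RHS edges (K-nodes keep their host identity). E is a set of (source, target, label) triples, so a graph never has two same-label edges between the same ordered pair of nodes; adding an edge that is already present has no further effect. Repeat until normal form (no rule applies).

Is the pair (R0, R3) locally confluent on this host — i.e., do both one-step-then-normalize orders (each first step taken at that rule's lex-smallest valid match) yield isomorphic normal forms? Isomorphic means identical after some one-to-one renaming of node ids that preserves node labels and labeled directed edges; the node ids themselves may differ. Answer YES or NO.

branch R0-first: apply at {0↦2, 1↦1} → |E|=4, then 4 more step(s) → NF |V|=4 |E|=0 V={0:B, 3:A, 7:A, 9:C} E=∅
branch R3-first: apply at {0↦7, 1↦1, 2↦5, 3↦2} → |E|=4, then 4 more step(s) → NF |V|=4 |E|=0 V={0:B, 3:A, 4:A, 9:C} E=∅
graphs isomorphic (equal up to label-preserving node renaming)

Answer: YES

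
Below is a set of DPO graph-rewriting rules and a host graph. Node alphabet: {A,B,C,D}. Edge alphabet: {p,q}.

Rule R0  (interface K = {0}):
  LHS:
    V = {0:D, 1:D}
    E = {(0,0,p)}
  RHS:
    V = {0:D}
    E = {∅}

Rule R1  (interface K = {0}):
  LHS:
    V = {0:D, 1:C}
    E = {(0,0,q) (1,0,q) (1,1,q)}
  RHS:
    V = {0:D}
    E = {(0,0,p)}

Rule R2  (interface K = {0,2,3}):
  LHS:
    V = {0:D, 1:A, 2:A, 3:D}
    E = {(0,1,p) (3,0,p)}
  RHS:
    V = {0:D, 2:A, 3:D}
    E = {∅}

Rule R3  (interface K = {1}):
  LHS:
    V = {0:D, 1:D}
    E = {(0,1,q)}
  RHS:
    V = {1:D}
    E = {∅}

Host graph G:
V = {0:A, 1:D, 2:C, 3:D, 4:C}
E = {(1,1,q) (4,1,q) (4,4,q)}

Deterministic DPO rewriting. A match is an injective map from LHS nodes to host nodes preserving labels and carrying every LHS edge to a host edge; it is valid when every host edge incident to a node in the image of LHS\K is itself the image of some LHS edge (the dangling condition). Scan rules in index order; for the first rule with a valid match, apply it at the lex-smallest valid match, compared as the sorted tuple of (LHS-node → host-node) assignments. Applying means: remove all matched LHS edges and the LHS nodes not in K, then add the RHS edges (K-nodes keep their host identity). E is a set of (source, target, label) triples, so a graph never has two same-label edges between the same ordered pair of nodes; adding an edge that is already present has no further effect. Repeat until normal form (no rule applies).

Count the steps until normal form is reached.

initial: |V|=5 |E|=3  E = 1-q->1 4-q->1 4-q->4
step 1: apply R1 at {0↦1, 1↦4}  → |V|=4 |E|=1  E = 1-p->1
step 2: apply R0 at {0↦1, 1↦3}  → |V|=3 |E|=0  E = ∅
normal form: no rule applies after step 2

Answer: 2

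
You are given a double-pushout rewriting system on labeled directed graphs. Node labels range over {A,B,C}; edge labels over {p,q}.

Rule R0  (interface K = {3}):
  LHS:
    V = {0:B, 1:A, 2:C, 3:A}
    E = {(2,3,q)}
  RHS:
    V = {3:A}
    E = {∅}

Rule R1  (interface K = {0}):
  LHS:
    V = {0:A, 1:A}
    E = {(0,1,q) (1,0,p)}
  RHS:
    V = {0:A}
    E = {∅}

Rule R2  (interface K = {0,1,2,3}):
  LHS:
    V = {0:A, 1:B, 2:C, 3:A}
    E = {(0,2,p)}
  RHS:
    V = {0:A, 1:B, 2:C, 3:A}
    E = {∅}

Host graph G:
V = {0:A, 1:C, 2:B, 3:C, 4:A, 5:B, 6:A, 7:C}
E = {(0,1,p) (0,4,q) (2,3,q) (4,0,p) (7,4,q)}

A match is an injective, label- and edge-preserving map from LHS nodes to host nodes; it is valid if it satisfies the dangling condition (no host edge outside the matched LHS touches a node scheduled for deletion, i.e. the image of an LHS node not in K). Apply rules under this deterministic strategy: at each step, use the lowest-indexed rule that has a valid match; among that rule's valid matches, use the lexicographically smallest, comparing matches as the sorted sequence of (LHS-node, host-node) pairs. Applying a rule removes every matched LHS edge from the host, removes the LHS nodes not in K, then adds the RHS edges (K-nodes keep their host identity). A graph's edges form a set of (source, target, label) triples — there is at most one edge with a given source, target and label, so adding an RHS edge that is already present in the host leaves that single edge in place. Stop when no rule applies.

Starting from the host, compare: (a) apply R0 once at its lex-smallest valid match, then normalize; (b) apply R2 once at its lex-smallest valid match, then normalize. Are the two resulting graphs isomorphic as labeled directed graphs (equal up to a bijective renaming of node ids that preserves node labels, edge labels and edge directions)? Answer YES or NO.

Answer: NO

Derivation:
branch R0-first: apply at {0↦5, 1↦6, 2↦7, 3↦4} → |E|=4, then 1 more step(s) → NF |V|=4 |E|=2 V={0:A, 1:C, 2:B, 3:C} E=0-p->1 2-q->3
branch R2-first: apply at {0↦0, 1↦2, 2↦1, 3↦4} → |E|=4, then 2 more step(s) → NF |V|=4 |E|=1 V={0:A, 1:C, 2:B, 3:C} E=2-q->3
graphs not isomorphic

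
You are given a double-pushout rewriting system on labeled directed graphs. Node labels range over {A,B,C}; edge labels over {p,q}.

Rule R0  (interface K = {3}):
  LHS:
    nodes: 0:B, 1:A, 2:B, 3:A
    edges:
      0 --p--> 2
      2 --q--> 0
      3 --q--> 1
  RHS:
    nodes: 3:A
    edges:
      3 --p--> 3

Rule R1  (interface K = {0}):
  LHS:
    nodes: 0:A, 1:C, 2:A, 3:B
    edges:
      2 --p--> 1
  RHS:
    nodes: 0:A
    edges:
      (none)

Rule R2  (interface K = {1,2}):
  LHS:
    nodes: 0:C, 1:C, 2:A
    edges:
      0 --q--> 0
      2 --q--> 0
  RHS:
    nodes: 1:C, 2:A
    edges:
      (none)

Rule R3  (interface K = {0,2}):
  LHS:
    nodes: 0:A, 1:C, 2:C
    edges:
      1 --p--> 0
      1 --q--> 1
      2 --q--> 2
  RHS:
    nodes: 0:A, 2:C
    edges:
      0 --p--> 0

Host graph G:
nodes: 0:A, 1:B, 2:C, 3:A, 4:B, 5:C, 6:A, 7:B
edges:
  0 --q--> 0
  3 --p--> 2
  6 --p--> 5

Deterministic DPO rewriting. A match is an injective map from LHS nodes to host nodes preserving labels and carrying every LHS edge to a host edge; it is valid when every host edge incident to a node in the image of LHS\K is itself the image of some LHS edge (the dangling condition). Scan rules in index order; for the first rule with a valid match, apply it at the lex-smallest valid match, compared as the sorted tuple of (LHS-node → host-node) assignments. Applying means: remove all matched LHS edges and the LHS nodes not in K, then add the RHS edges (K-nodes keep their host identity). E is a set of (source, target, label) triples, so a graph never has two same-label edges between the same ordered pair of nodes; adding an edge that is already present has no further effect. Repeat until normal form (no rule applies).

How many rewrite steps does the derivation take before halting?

start.  V:8 E:3  edges: 0-q->0 3-p->2 6-p->5
1. fire R1 via {0↦0, 1↦2, 2↦3, 3↦1}  →  V:5 E:2  edges: 0-q->0 6-p->5
2. fire R1 via {0↦0, 1↦5, 2↦6, 3↦4}  →  V:2 E:1  edges: 0-q->0
halt: no rule applies after step 2

Answer: 2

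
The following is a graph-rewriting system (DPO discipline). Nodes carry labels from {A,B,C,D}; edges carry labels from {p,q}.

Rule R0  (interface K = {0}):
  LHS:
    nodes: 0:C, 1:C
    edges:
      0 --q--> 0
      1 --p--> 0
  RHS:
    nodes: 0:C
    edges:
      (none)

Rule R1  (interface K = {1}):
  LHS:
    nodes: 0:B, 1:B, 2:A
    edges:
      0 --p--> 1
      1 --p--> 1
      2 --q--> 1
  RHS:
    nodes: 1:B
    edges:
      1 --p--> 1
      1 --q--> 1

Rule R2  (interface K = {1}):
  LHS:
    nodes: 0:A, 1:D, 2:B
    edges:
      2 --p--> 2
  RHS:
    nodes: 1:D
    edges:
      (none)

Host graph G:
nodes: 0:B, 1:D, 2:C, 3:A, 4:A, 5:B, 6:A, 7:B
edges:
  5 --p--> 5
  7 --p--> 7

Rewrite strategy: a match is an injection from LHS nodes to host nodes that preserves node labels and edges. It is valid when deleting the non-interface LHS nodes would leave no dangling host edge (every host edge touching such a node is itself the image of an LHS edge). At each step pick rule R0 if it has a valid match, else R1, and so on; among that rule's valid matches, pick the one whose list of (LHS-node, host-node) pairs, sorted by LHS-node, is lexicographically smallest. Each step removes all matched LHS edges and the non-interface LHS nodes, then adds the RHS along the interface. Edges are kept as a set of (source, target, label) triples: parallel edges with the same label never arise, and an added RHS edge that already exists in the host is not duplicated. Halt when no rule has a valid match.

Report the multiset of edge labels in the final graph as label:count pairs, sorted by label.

start.  V:8 E:2  edges: 5-p->5 7-p->7
1. fire R2 via {0↦3, 1↦1, 2↦5}  →  V:6 E:1  edges: 7-p->7
2. fire R2 via {0↦4, 1↦1, 2↦7}  →  V:4 E:0  edges: ∅
normal form: no rule applies after step 2
NF edges: []

Answer: (no edges)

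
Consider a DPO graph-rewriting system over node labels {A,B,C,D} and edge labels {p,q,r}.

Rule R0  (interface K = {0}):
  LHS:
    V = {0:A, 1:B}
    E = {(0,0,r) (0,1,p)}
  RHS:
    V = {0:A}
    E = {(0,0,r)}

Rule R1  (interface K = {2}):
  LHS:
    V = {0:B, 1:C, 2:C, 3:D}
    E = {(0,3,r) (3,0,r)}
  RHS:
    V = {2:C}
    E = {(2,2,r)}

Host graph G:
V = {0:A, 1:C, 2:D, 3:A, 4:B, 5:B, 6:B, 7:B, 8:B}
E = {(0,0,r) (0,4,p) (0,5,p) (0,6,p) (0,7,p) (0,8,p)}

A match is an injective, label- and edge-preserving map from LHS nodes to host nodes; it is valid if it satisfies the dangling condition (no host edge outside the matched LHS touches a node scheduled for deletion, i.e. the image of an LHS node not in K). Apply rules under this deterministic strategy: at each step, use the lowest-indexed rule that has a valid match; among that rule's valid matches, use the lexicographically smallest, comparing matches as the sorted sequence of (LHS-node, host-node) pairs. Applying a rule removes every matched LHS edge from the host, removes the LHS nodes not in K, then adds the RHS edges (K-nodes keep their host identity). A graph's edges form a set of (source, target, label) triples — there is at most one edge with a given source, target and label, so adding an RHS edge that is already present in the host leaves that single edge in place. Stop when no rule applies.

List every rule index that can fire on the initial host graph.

R0: 5 valid matches — {0↦0, 1↦4}, {0↦0, 1↦5}, {0↦0, 1↦6} (+2 more)
R1: no valid match — LHS pattern not found

Answer: [R0]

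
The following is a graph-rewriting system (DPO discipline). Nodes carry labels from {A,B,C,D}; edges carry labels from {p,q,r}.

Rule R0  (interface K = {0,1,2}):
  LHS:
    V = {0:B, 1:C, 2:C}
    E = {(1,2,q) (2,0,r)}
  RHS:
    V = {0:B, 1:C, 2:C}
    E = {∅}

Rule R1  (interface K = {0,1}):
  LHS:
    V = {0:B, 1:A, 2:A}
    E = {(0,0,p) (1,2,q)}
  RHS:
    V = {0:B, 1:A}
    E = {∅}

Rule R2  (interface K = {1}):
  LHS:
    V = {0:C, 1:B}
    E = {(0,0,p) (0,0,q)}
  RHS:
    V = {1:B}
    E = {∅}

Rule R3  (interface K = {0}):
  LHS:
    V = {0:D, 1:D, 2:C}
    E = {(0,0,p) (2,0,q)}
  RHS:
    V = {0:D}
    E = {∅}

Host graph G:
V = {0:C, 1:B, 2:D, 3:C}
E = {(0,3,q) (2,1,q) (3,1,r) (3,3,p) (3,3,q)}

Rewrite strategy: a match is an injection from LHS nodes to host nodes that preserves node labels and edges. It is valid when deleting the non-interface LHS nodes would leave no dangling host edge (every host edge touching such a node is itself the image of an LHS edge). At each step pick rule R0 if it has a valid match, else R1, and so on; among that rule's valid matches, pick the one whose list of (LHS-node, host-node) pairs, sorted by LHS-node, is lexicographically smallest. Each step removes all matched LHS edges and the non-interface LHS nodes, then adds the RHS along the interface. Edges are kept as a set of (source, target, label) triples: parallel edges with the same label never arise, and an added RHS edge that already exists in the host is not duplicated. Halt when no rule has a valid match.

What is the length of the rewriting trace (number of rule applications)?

[0] host  ⇒  4 nodes, 5 edges  {0-q->3 2-q->1 3-r->1 3-p->3 3-q->3}
[1] R0 @ {0↦1, 1↦0, 2↦3}  ⇒  4 nodes, 3 edges  {2-q->1 3-p->3 3-q->3}
[2] R2 @ {0↦3, 1↦1}  ⇒  3 nodes, 1 edges  {2-q->1}
final graph: no rule applies after step 2

Answer: 2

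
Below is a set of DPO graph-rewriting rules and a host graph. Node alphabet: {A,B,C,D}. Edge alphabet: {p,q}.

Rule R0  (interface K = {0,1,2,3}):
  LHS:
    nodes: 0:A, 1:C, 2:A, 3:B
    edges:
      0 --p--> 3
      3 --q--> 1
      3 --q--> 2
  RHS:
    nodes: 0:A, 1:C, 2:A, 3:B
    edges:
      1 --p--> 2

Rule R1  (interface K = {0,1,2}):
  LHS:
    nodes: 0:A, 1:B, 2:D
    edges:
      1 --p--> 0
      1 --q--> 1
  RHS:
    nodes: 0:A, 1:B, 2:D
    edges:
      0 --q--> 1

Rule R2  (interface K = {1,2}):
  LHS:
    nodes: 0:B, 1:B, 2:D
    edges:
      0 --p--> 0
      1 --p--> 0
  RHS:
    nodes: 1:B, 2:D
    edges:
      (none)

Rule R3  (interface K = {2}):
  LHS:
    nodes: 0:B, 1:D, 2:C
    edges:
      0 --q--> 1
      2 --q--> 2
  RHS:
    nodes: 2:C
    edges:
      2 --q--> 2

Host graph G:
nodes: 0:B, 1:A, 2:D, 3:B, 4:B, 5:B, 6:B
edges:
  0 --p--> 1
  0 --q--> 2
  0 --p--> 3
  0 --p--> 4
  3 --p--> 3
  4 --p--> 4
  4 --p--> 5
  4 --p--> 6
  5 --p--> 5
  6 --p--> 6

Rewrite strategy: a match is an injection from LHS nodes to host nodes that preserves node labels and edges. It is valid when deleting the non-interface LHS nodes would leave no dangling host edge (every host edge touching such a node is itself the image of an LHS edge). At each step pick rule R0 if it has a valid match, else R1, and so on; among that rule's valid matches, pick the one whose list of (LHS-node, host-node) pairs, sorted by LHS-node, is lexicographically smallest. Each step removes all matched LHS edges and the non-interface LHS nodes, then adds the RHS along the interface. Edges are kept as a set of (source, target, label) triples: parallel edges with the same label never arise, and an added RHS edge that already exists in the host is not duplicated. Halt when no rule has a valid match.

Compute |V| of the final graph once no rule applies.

start.  V:7 E:10  edges: 0-p->1 0-q->2 0-p->3 0-p->4 3-p->3 4-p->4 4-p->5 4-p->6 5-p->5 6-p->6
1. fire R2 via {0↦3, 1↦0, 2↦2}  →  V:6 E:8  edges: 0-p->1 0-q->2 0-p->4 4-p->4 4-p->5 4-p->6 5-p->5 6-p->6
2. fire R2 via {0↦5, 1↦4, 2↦2}  →  V:5 E:6  edges: 0-p->1 0-q->2 0-p->4 4-p->4 4-p->6 6-p->6
3. fire R2 via {0↦6, 1↦4, 2↦2}  →  V:4 E:4  edges: 0-p->1 0-q->2 0-p->4 4-p->4
4. fire R2 via {0↦4, 1↦0, 2↦2}  →  V:3 E:2  edges: 0-p->1 0-q->2
halt: no rule applies after step 4
NF nodes: {0:B, 1:A, 2:D}

Answer: 3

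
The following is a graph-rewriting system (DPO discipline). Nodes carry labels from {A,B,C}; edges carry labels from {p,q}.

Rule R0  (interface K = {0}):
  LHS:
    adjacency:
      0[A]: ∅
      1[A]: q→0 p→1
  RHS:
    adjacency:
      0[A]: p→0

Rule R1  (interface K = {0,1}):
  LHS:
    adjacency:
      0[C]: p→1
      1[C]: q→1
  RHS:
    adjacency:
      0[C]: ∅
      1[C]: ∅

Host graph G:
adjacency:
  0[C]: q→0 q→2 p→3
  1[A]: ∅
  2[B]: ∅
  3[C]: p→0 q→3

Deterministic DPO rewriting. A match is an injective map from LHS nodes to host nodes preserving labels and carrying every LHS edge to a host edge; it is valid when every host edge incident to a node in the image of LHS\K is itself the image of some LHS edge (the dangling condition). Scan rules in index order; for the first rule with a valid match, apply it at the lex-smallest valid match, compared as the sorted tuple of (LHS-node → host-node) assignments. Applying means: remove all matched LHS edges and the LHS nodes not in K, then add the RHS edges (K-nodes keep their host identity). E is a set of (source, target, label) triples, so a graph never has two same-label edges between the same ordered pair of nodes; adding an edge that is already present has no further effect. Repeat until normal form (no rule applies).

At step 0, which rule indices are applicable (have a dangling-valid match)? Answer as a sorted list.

Answer: [R1]

Derivation:
R0: no valid match — LHS pattern not found
R1: 2 valid matches — {0↦0, 1↦3}, {0↦3, 1↦0}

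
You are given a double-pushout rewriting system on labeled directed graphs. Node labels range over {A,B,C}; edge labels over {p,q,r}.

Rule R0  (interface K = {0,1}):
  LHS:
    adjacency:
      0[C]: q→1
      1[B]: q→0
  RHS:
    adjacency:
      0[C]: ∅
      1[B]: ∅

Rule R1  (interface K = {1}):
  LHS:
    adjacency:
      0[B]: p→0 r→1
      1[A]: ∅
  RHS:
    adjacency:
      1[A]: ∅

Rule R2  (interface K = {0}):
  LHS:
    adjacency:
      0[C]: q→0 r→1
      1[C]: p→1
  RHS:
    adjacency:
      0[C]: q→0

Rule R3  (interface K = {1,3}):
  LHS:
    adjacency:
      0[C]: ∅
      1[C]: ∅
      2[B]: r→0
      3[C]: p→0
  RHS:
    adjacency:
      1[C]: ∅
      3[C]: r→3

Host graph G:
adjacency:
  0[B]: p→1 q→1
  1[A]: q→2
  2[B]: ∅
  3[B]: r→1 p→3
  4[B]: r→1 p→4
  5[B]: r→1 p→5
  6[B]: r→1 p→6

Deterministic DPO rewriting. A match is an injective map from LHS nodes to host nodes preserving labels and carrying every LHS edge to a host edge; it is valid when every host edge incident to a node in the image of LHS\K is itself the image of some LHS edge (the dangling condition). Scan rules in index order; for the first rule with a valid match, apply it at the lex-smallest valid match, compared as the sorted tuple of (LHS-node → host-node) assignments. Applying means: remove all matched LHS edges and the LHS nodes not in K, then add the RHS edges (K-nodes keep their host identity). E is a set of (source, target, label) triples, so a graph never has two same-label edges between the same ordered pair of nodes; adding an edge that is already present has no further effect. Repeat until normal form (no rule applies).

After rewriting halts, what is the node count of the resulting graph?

Answer: 3

Rewrite trace:
initial: |V|=7 |E|=11  E = 0-p->1 0-q->1 1-q->2 3-r->1 3-p->3 4-r->1 4-p->4 5-r->1 5-p->5 6-r->1 6-p->6
step 1: apply R1 at {0↦3, 1↦1}  → |V|=6 |E|=9  E = 0-p->1 0-q->1 1-q->2 4-r->1 4-p->4 5-r->1 5-p->5 6-r->1 6-p->6
step 2: apply R1 at {0↦4, 1↦1}  → |V|=5 |E|=7  E = 0-p->1 0-q->1 1-q->2 5-r->1 5-p->5 6-r->1 6-p->6
step 3: apply R1 at {0↦5, 1↦1}  → |V|=4 |E|=5  E = 0-p->1 0-q->1 1-q->2 6-r->1 6-p->6
step 4: apply R1 at {0↦6, 1↦1}  → |V|=3 |E|=3  E = 0-p->1 0-q->1 1-q->2
normal form: no rule applies after step 4
NF nodes: {0:B, 1:A, 2:B}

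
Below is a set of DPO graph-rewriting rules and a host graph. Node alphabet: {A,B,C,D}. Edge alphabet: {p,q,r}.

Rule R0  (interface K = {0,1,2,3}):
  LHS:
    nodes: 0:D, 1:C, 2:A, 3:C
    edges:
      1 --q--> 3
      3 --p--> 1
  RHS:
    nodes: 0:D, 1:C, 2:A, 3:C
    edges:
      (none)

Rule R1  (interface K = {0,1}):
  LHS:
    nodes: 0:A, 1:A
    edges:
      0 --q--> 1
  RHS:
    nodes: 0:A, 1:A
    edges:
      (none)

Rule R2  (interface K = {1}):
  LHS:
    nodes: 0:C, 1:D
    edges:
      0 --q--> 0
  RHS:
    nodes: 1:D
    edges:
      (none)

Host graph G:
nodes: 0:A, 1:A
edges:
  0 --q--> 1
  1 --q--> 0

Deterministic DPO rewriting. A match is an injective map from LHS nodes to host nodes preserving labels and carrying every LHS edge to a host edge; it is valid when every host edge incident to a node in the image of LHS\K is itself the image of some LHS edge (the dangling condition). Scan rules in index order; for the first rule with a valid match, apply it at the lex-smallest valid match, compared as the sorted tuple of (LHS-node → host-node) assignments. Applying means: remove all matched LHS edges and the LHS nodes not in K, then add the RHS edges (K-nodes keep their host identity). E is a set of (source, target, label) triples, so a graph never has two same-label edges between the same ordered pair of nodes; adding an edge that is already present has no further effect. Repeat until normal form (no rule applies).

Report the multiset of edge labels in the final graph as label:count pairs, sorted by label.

start.  V:2 E:2  edges: 0-q->1 1-q->0
1. fire R1 via {0↦0, 1↦1}  →  V:2 E:1  edges: 1-q->0
2. fire R1 via {0↦1, 1↦0}  →  V:2 E:0  edges: ∅
final graph: no rule applies after step 2
NF edges: []

Answer: (no edges)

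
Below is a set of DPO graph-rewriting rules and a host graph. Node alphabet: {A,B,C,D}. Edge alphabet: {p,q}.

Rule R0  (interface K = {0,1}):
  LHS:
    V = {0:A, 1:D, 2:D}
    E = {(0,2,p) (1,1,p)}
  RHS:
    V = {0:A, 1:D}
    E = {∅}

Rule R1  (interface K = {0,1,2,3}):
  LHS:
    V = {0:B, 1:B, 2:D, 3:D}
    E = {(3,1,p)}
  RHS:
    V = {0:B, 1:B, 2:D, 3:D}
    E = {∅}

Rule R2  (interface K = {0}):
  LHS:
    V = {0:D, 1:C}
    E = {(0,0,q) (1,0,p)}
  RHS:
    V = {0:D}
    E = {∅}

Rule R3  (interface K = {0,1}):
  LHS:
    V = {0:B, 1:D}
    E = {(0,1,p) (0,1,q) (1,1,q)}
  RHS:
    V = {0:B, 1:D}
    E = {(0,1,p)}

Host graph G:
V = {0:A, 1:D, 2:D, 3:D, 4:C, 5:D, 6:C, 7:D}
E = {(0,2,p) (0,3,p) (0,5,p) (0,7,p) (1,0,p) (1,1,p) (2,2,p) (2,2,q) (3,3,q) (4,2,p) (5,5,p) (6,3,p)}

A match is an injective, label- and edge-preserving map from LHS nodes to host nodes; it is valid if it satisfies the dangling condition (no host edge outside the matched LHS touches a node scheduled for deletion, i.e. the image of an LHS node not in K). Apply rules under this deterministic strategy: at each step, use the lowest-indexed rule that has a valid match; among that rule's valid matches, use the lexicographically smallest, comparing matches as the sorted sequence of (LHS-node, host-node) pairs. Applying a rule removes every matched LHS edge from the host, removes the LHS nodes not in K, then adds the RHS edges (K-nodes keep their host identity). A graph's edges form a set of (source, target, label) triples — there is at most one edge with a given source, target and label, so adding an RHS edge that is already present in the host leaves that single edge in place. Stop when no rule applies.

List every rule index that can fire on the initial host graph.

R0: 3 valid matches — {0↦0, 1↦1, 2↦7}, {0↦0, 1↦2, 2↦7}, {0↦0, 1↦5, 2↦7}
R1: no valid match — LHS pattern not found
R2: 2 valid matches — {0↦2, 1↦4}, {0↦3, 1↦6}
R3: no valid match — LHS pattern not found

Answer: [R0,R2]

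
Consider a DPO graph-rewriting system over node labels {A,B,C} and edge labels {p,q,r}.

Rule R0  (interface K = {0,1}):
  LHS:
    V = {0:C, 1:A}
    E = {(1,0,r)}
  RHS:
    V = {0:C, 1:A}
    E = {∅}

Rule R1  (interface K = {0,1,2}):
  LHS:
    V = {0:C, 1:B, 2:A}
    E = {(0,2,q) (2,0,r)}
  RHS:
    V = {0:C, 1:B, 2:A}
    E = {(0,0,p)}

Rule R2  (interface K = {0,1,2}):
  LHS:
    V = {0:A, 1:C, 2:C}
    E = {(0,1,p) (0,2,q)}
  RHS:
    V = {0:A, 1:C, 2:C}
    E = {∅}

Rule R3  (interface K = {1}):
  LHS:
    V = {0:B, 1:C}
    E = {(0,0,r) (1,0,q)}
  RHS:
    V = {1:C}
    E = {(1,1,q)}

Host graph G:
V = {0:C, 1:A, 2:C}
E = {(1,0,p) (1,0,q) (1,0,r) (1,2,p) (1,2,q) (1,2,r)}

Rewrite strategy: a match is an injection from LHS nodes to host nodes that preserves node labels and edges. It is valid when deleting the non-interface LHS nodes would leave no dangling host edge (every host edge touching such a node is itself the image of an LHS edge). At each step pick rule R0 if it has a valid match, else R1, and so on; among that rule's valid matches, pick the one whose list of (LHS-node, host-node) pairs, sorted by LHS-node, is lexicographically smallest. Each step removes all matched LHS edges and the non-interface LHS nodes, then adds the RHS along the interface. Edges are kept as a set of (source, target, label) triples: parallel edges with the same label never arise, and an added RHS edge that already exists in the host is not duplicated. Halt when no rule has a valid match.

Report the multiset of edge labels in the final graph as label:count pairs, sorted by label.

start.  V:3 E:6  edges: 1-p->0 1-q->0 1-r->0 1-p->2 1-q->2 1-r->2
1. fire R0 via {0↦0, 1↦1}  →  V:3 E:5  edges: 1-p->0 1-q->0 1-p->2 1-q->2 1-r->2
2. fire R0 via {0↦2, 1↦1}  →  V:3 E:4  edges: 1-p->0 1-q->0 1-p->2 1-q->2
3. fire R2 via {0↦1, 1↦0, 2↦2}  →  V:3 E:2  edges: 1-q->0 1-p->2
4. fire R2 via {0↦1, 1↦2, 2↦0}  →  V:3 E:0  edges: ∅
halt: no rule applies after step 4
NF edges: []

Answer: (no edges)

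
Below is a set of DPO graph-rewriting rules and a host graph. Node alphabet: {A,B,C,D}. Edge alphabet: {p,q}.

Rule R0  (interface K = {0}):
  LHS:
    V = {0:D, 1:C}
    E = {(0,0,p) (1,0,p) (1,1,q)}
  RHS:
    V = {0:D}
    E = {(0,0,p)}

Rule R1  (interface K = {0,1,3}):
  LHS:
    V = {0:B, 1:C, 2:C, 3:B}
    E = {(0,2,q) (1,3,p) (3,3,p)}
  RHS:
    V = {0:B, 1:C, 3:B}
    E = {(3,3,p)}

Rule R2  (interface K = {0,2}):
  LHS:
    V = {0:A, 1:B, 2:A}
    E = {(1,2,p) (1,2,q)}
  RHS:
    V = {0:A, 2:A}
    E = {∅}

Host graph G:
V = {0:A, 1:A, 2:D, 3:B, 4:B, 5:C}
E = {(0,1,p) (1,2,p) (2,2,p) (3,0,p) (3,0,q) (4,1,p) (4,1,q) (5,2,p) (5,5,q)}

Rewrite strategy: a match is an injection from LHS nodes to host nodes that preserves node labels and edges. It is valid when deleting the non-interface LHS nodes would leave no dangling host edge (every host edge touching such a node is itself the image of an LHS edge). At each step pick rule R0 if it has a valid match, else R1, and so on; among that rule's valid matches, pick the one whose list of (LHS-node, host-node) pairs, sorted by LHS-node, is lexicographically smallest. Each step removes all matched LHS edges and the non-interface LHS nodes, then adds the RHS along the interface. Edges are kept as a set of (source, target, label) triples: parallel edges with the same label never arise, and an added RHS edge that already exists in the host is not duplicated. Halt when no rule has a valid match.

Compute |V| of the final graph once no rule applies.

initial: |V|=6 |E|=9  E = 0-p->1 1-p->2 2-p->2 3-p->0 3-q->0 4-p->1 4-q->1 5-p->2 5-q->5
step 1: apply R0 at {0↦2, 1↦5}  → |V|=5 |E|=7  E = 0-p->1 1-p->2 2-p->2 3-p->0 3-q->0 4-p->1 4-q->1
step 2: apply R2 at {0↦0, 1↦4, 2↦1}  → |V|=4 |E|=5  E = 0-p->1 1-p->2 2-p->2 3-p->0 3-q->0
step 3: apply R2 at {0↦1, 1↦3, 2↦0}  → |V|=3 |E|=3  E = 0-p->1 1-p->2 2-p->2
halt: no rule applies after step 3
NF nodes: {0:A, 1:A, 2:D}

Answer: 3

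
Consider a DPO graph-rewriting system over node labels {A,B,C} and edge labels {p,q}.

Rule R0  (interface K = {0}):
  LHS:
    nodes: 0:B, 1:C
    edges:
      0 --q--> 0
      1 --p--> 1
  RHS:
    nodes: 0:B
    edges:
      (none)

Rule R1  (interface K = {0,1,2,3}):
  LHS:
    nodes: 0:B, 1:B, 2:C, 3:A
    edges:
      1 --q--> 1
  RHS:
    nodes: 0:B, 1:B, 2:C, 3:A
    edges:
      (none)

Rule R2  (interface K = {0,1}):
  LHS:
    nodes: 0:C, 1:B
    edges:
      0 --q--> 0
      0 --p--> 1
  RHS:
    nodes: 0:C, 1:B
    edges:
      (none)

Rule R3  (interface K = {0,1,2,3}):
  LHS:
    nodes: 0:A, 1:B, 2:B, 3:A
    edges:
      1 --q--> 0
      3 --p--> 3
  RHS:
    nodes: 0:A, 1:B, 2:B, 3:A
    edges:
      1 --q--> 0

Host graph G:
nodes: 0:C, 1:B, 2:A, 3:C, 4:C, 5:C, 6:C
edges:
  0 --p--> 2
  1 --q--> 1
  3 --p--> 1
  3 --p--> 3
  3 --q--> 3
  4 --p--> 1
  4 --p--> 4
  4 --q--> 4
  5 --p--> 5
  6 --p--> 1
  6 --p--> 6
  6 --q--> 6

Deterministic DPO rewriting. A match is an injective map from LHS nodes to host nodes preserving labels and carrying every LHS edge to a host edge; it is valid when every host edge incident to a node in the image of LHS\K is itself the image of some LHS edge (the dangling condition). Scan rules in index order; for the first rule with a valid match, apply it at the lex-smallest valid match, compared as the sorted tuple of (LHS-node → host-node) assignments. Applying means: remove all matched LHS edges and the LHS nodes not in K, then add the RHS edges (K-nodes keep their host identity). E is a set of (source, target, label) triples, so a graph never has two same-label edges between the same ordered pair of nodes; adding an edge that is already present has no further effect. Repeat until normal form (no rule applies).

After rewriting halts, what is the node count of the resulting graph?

Answer: 6

Rewrite trace:
[0] host  ⇒  7 nodes, 12 edges  {0-p->2 1-q->1 3-p->1 3-p->3 3-q->3 4-p->1 4-p->4 4-q->4 5-p->5 6-p->1 6-p->6 6-q->6}
[1] R0 @ {0↦1, 1↦5}  ⇒  6 nodes, 10 edges  {0-p->2 3-p->1 3-p->3 3-q->3 4-p->1 4-p->4 4-q->4 6-p->1 6-p->6 6-q->6}
[2] R2 @ {0↦3, 1↦1}  ⇒  6 nodes, 8 edges  {0-p->2 3-p->3 4-p->1 4-p->4 4-q->4 6-p->1 6-p->6 6-q->6}
[3] R2 @ {0↦4, 1↦1}  ⇒  6 nodes, 6 edges  {0-p->2 3-p->3 4-p->4 6-p->1 6-p->6 6-q->6}
[4] R2 @ {0↦6, 1↦1}  ⇒  6 nodes, 4 edges  {0-p->2 3-p->3 4-p->4 6-p->6}
normal form: no rule applies after step 4
NF nodes: {0:C, 1:B, 2:A, 3:C, 4:C, 6:C}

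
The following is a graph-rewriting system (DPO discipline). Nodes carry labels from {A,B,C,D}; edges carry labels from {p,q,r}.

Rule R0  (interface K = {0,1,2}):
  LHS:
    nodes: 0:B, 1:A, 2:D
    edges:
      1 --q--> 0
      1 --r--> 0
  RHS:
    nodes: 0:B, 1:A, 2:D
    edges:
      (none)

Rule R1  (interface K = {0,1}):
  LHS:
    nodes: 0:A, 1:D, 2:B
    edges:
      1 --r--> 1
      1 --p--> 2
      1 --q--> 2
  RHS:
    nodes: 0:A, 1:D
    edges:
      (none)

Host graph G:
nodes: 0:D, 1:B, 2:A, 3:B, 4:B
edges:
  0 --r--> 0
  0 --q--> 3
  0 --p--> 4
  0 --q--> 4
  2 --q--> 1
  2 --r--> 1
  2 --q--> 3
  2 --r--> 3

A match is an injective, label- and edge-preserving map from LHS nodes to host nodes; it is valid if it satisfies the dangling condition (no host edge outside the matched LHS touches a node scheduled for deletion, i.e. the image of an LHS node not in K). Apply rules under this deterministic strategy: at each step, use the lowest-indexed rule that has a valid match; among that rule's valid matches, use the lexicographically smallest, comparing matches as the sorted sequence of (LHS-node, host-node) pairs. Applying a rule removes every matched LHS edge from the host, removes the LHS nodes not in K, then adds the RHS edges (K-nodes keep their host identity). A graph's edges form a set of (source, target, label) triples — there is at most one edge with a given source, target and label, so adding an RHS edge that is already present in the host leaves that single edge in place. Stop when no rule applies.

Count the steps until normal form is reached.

Answer: 3

Steps:
initial: |V|=5 |E|=8  E = 0-r->0 0-q->3 0-p->4 0-q->4 2-q->1 2-r->1 2-q->3 2-r->3
step 1: apply R0 at {0↦1, 1↦2, 2↦0}  → |V|=5 |E|=6  E = 0-r->0 0-q->3 0-p->4 0-q->4 2-q->3 2-r->3
step 2: apply R0 at {0↦3, 1↦2, 2↦0}  → |V|=5 |E|=4  E = 0-r->0 0-q->3 0-p->4 0-q->4
step 3: apply R1 at {0↦2, 1↦0, 2↦4}  → |V|=4 |E|=1  E = 0-q->3
normal form: no rule applies after step 3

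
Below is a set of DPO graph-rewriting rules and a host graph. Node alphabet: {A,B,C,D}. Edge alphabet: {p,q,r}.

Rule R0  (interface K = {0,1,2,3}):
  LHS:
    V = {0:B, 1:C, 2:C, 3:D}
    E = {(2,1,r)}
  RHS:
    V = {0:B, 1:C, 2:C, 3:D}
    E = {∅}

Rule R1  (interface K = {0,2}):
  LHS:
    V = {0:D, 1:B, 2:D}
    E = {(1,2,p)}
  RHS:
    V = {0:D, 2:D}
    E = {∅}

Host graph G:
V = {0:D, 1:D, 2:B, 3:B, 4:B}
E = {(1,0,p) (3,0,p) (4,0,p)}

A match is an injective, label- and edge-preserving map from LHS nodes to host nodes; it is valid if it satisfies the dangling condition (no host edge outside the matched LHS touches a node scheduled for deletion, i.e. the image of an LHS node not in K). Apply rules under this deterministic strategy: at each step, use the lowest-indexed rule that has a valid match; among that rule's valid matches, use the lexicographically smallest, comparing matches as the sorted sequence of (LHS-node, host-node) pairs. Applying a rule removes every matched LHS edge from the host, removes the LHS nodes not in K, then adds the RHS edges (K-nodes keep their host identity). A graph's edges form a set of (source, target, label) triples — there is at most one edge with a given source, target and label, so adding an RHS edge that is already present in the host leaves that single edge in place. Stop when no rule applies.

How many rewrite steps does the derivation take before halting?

initial: |V|=5 |E|=3  E = 1-p->0 3-p->0 4-p->0
step 1: apply R1 at {0↦1, 1↦3, 2↦0}  → |V|=4 |E|=2  E = 1-p->0 4-p->0
step 2: apply R1 at {0↦1, 1↦4, 2↦0}  → |V|=3 |E|=1  E = 1-p->0
final graph: no rule applies after step 2

Answer: 2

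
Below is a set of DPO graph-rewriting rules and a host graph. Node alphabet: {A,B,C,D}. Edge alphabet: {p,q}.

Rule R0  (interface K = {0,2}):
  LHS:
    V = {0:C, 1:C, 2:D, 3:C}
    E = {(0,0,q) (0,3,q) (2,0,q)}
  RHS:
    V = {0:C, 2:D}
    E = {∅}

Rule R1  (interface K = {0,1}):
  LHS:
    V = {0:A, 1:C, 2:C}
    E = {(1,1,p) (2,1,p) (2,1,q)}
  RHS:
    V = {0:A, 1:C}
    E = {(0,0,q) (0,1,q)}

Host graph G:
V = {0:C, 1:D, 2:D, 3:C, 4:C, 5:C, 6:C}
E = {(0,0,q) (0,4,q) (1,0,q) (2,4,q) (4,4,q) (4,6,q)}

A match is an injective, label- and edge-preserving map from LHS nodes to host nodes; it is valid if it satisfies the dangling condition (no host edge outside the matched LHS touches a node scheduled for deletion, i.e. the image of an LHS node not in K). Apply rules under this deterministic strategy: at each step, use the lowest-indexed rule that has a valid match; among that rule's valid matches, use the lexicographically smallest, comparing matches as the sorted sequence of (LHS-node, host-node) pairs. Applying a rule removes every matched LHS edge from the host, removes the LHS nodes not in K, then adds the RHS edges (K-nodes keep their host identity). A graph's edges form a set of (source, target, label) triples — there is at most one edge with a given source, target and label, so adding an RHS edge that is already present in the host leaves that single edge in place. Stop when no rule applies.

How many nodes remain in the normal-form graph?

start.  V:7 E:6  edges: 0-q->0 0-q->4 1-q->0 2-q->4 4-q->4 4-q->6
1. fire R0 via {0↦4, 1↦3, 2↦2, 3↦6}  →  V:5 E:3  edges: 0-q->0 0-q->4 1-q->0
2. fire R0 via {0↦0, 1↦5, 2↦1, 3↦4}  →  V:3 E:0  edges: ∅
final graph: no rule applies after step 2
NF nodes: {0:C, 1:D, 2:D}

Answer: 3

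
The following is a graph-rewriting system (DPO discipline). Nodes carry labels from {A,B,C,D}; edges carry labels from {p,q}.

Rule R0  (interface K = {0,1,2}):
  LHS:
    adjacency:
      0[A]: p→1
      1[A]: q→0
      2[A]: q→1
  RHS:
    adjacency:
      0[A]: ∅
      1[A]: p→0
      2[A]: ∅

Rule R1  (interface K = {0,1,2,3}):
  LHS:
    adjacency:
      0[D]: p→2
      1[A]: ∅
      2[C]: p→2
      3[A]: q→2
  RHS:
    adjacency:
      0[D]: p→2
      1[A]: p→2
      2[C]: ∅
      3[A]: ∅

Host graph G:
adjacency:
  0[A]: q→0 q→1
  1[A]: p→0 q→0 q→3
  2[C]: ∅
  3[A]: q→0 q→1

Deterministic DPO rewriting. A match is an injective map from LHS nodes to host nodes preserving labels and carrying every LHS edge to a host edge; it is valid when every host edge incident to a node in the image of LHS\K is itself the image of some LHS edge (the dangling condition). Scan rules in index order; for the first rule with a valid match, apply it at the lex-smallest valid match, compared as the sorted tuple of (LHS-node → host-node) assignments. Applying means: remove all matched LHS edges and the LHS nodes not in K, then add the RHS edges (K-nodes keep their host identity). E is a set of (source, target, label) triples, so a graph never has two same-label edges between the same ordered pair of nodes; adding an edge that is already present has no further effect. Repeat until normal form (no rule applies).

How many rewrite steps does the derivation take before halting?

start.  V:4 E:7  edges: 0-q->0 0-q->1 1-p->0 1-q->0 1-q->3 3-q->0 3-q->1
1. fire R0 via {0↦1, 1↦0, 2↦3}  →  V:4 E:5  edges: 0-q->0 0-p->1 1-q->0 1-q->3 3-q->1
2. fire R0 via {0↦0, 1↦1, 2↦3}  →  V:4 E:3  edges: 0-q->0 1-p->0 1-q->3
normal form: no rule applies after step 2

Answer: 2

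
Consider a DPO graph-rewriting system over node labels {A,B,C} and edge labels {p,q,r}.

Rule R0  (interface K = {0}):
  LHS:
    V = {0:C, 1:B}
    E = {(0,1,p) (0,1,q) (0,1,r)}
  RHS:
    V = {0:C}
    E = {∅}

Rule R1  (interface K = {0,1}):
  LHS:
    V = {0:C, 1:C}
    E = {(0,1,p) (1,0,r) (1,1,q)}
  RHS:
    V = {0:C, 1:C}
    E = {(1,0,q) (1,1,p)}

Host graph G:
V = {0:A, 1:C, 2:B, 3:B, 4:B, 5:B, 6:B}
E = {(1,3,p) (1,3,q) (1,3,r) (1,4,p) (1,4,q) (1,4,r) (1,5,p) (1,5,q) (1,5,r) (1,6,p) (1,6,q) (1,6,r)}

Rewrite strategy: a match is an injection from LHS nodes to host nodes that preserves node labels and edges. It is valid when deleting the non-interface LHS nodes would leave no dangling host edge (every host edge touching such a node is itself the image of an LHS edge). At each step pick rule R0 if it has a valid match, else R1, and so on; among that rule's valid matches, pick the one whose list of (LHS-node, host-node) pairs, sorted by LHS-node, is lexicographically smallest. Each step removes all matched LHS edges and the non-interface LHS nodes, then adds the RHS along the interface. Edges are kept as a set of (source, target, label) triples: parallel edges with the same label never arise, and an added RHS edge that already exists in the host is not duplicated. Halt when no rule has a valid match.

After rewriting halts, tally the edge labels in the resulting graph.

Answer: (no edges)

Rewrite trace:
[0] host  ⇒  7 nodes, 12 edges  {1-p->3 1-q->3 1-r->3 1-p->4 1-q->4 1-r->4 1-p->5 1-q->5 1-r->5 1-p->6 1-q->6 1-r->6}
[1] R0 @ {0↦1, 1↦3}  ⇒  6 nodes, 9 edges  {1-p->4 1-q->4 1-r->4 1-p->5 1-q->5 1-r->5 1-p->6 1-q->6 1-r->6}
[2] R0 @ {0↦1, 1↦4}  ⇒  5 nodes, 6 edges  {1-p->5 1-q->5 1-r->5 1-p->6 1-q->6 1-r->6}
[3] R0 @ {0↦1, 1↦5}  ⇒  4 nodes, 3 edges  {1-p->6 1-q->6 1-r->6}
[4] R0 @ {0↦1, 1↦6}  ⇒  3 nodes, 0 edges  {∅}
normal form: no rule applies after step 4
NF edges: []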